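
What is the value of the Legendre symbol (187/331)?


p = 331 is prime, so compute (187/331) with the reciprocity algorithm (Jacobi-symbol steps: pull out 2s via (2/n), flip via reciprocity, reduce):
  reciprocity: (187/331) -> -(331/187)
  reduce: (144/187)
  pull out 2: (2/187) = -1  (since 187 mod 8 = 3)
  pull out 2: (2/187) = -1  (since 187 mod 8 = 3)
  pull out 2: (2/187) = -1  (since 187 mod 8 = 3)
  pull out 2: (2/187) = -1  (since 187 mod 8 = 3)
  reciprocity: (9/187) -> +(187/9)
  reduce: (7/9)
  reciprocity: (7/9) -> +(9/7)
  reduce: (2/7)
  pull out 2: (2/7) = +1  (since 7 mod 8 = 7)
  (1/7) = 1
Product of signs = -1
(187/331) = -1

-1


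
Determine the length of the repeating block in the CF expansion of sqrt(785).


Run the CF algorithm for sqrt(785).
a_0 = floor(sqrt(785)) = 28; set m_0=0, q_0=1.
Recurrence: m' = q*a - m,  q' = (d - m'^2)/q,  a' = floor((a_0 + m')/q').
  step 1: m=28, q=1, a=56
a_1 = 2*a_0 = 56, so the period closes here.
sqrt(785) = [28; 56]
Period length = 1

1


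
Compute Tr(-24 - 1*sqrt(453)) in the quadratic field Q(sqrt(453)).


Tr(a + b*sqrt(d)) = (a + b*sqrt(d)) + (a - b*sqrt(d)) = 2a
= 2 * (-24)
= -48

-48


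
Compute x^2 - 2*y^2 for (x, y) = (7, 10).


x^2 - d*y^2
= 7^2 - 2*10^2
= 49 - 200
= -151

-151


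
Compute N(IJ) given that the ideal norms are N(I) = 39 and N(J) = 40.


N(IJ) = N(I) * N(J)
= 39 * 40
= 1560

1560


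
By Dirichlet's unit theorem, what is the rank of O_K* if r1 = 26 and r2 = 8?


By Dirichlet's unit theorem:
rank = r1 + r2 - 1
= 26 + 8 - 1
= 33

33


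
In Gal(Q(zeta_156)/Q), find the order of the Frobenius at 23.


The Frobenius at p in Gal(Q(zeta_n)/Q) = (Z/nZ)* is the class of p, so its order is ord_156(23), the smallest k >= 1 with 23^k = 1 mod 156.
n = 156 = 2^2 * 3 * 13, phi(156) = 48; the order divides phi(n).
Divisors of 48: 1, 2, 3, 4, 6, 8, 12, 16, 24, 48
Repeated squaring mod 156: 23^1 = 23, 23^2 = 61, 23^4 = 133, 23^8 = 61, 23^16 = 133, 23^32 = 61
Test divisors in increasing order:
  k=1: 23^1 = 23 mod 156
  k=2: 23^2 = 61 mod 156
  k=3: 23^3 = 61 * 23 = 155 mod 156
  k=4: 23^4 = 133 mod 156
  k=6: 23^6 = 133 * 61 = 1 mod 156  <- first divisor giving 1
Order = 6

6


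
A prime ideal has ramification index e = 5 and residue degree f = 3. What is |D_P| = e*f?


|D_P| = e * f
= 5 * 3
= 15

15


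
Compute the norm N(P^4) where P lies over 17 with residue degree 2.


N(P^a) = p^(a*f)
= 17^(4*2)
= 17^8
= 6975757441

6975757441


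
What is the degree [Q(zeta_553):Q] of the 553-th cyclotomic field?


The degree equals Euler's totient phi(553).
553 = 7 * 79
phi(553) = 468

468


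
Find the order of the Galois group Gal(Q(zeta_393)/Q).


|Gal(Q(zeta_393)/Q)| = phi(393)
= 260

260


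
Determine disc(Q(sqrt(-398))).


For K = Q(sqrt(d)) with d squarefree: disc(K) = d if d = 1 mod 4, and disc(K) = 4d if d = 2 or 3 mod 4.
Here d = -398, and d mod 4 = 2.
d = 2 mod 4, not 1 (O_K = Z[sqrt(d)]), so disc(K) = 4d = 4 * (-398) = -1592

-1592


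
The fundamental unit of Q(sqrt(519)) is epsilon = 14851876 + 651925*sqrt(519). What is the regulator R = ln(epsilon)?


epsilon = 14851876 + 651925*sqrt(519)
= 2.9704e+07
R = ln(2.9704e+07)
= 17.2068

17.2068


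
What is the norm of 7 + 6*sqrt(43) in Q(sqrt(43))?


N(a + b*sqrt(d)) = a^2 - d*b^2
= (7)^2 - (43)*(6)^2
= 49 - 1548
= -1499

-1499


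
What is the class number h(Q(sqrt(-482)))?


K = Q(sqrt(-482)). d mod 4 = 2, so D = disc(K) = 4d = -1928
h(K) equals the number of primitive reduced positive-definite forms (a, b, c) = a*x^2 + b*x*y + c*y^2 with b^2 - 4ac = D,
where reduced means |b| <= a <= c, with b >= 0 whenever |b| = a or a = c, and primitive means gcd(a, b, c) = 1.
Reduced forces 3a^2 <= |D| = 1928, so 1 <= a <= 25; b must have the parity of D, and c = (b^2 - D)/(4a) must be an integer >= a.
Enumerate a = 1..25, b in [-a, a]:
  a=1: (1, 0, 482)  [1]
  a=2: (2, 0, 241)  [1]
  a=3: (3, -2, 161), (3, 2, 161)  [2]
  a=4..5: none
  a=6: (6, -4, 81), (6, 4, 81)  [2]
  a=7: (7, -2, 69), (7, 2, 69)  [2]
  a=8: none
  a=9: (9, -4, 54), (9, 4, 54)  [2]
  a=10..12: none
  a=13: (13, -10, 39), (13, 10, 39)  [2]
  a=14: (14, -12, 37), (14, 12, 37)  [2]
  a=15..17: none
  a=18: (18, -4, 27), (18, 4, 27)  [2]
  a=19..20: none
  a=21: (21, -16, 26), (21, -2, 23), (21, 2, 23), (21, 16, 26)  [4]
  a=22..25: none
Total reduced forms: 1 + 1 + 2 + 2 + 2 + 2 + 2 + 2 + 2 + 4 = 20
h = 20

20


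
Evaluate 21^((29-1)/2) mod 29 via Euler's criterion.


p = 29 is prime and the exponent is (p-1)/2 = 14, so by Euler's criterion 21^14 = (21/29) = +1 or -1 mod 29.
Compute by square-and-multiply:
  14 = 8 + 4 + 2 (binary 1110)
  Repeated squaring mod 29: 21^1 = 21, 21^2 = 6, 21^4 = 7, 21^8 = 20
  21^14 = 21^8 * 21^4 * 21^2 = 20 * 7 * 6 mod 29
    20 * 7 = 140 = 24 mod 29
    24 * 6 = 144 = 28 mod 29
  21^14 = 28 mod 29
Result 28 = p - 1 = -1 mod 29: 21 is a quadratic non-residue mod 29. As a residue in [0, p-1] the value is 28.
21^14 mod 29 = 28

28


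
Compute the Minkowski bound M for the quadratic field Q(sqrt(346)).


d = 346, d mod 4 = 2, so disc(K) = 4d = 1384; |disc(K)| = 1384
Real quadratic field, so n = 2, s = r2 = 0, r1 = 2
M = (n!/n^n) * (4/pi)^s * sqrt(|disc(K)|) = (2!/2^2) * (4/pi)^0 * sqrt(1384)
= 0.5 * 1.000000 * 37.202150
= 18.6011

18.6011


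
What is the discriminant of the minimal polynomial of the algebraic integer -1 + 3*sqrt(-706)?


The element -1 + 3*sqrt(-706) has minimal polynomial:
x^2 + 2*x + 6355
Discriminant = (2)^2 - 4*(6355)
= 4 - 25420
= -25416

-25416


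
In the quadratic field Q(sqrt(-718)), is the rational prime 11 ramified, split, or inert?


K = Q(sqrt(-718)). Since d mod 4 = 2, disc(K) = -2872.
Check p | disc: -2872 mod 11 = 10.
p does not divide disc. Compute Legendre symbol (d/p):
8^((11-1)/2) mod 11 = -1
(d/p) = -1, so p is inert: (p) stays prime with e=1, f=2, g=1.
Therefore p is inert.

inert


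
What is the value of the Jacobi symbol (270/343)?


Compute (270/343) via quadratic reciprocity:
  pull out 2: (2/343) = +1  (since 343 mod 8 = 7)
  reciprocity: (135/343) -> -(343/135)
  reduce: (73/135)
  reciprocity: (73/135) -> +(135/73)
  reduce: (62/73)
  pull out 2: (2/73) = +1  (since 73 mod 8 = 1)
  reciprocity: (31/73) -> +(73/31)
  reduce: (11/31)
  reciprocity: (11/31) -> -(31/11)
  reduce: (9/11)
  reciprocity: (9/11) -> +(11/9)
  reduce: (2/9)
  pull out 2: (2/9) = +1  (since 9 mod 8 = 1)
  (1/9) = 1
Product of signs = 1

1


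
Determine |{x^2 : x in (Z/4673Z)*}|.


For prime p, the number of non-zero quadratic residues is (p-1)/2.
= (4673-1)/2
= 2336

2336


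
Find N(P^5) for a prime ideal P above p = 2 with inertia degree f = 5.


N(P^a) = p^(a*f)
= 2^(5*5)
= 2^25
= 33554432

33554432


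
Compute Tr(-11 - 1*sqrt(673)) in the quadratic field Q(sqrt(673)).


Tr(a + b*sqrt(d)) = (a + b*sqrt(d)) + (a - b*sqrt(d)) = 2a
= 2 * (-11)
= -22

-22


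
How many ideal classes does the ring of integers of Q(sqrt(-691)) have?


K = Q(sqrt(-691)). d mod 4 = 1, so D = disc(K) = d = -691
h(K) equals the number of primitive reduced positive-definite forms (a, b, c) = a*x^2 + b*x*y + c*y^2 with b^2 - 4ac = D,
where reduced means |b| <= a <= c, with b >= 0 whenever |b| = a or a = c, and primitive means gcd(a, b, c) = 1.
Reduced forces 3a^2 <= |D| = 691, so 1 <= a <= 15; b must have the parity of D, and c = (b^2 - D)/(4a) must be an integer >= a.
Enumerate a = 1..15, b in [-a, a]:
  a=1: (1, 1, 173)  [1]
  a=2..4: none
  a=5: (5, -3, 35), (5, 3, 35)  [2]
  a=6: none
  a=7: (7, -3, 25), (7, 3, 25)  [2]
  a=8..15: none
Total reduced forms: 1 + 2 + 2 = 5
h = 5

5


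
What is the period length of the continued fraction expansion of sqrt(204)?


Run the CF algorithm for sqrt(204).
a_0 = floor(sqrt(204)) = 14; set m_0=0, q_0=1.
Recurrence: m' = q*a - m,  q' = (d - m'^2)/q,  a' = floor((a_0 + m')/q').
  step 1: m=14, q=8, a=3
  step 2: m=10, q=13, a=1
  step 3: m=3, q=15, a=1
  step 4: m=12, q=4, a=6
  step 5: m=12, q=15, a=1
  step 6: m=3, q=13, a=1
  step 7: m=10, q=8, a=3
  step 8: m=14, q=1, a=28
a_8 = 2*a_0 = 28, so the period closes here.
sqrt(204) = [14; 3, 1, 1, 6, 1, 1, 3, 28]
Period length = 8

8


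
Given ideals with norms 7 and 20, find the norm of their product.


N(IJ) = N(I) * N(J)
= 7 * 20
= 140

140


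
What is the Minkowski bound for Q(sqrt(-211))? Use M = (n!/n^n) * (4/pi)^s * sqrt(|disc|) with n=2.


d = -211, d mod 4 = 1, so disc(K) = d = -211; |disc(K)| = 211
Imaginary quadratic field, so n = 2, s = r2 = 1, r1 = 0
M = (n!/n^n) * (4/pi)^s * sqrt(|disc(K)|) = (2!/2^2) * (4/pi)^1 * sqrt(211)
= 0.5 * 1.273240 * 14.525839
= 9.2474

9.2474


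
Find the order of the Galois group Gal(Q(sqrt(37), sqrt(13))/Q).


The 2 square roots of distinct primes are multiplicatively independent over Q,
so [K:Q] = 2^2 and Gal(K/Q) is isomorphic to (Z/2Z)^2.
|Gal| = 2^2 = 4

4


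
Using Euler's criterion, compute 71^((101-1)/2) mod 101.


p = 101 is prime and the exponent is (p-1)/2 = 50, so by Euler's criterion 71^50 = (71/101) = +1 or -1 mod 101.
Compute by square-and-multiply:
  50 = 32 + 16 + 2 (binary 110010)
  Repeated squaring mod 101: 71^1 = 71, 71^2 = 92, 71^4 = 81, 71^8 = 97, 71^16 = 16, 71^32 = 54
  71^50 = 71^32 * 71^16 * 71^2 = 54 * 16 * 92 mod 101
    54 * 16 = 864 = 56 mod 101
    56 * 92 = 5152 = 1 mod 101
  71^50 = 1 mod 101
Result 1: 71 is a quadratic residue mod 101.
71^50 mod 101 = 1

1


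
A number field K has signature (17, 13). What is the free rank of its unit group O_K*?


By Dirichlet's unit theorem:
rank = r1 + r2 - 1
= 17 + 13 - 1
= 29

29


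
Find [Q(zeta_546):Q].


The degree equals Euler's totient phi(546).
546 = 2 * 3 * 7 * 13
phi(546) = 144

144


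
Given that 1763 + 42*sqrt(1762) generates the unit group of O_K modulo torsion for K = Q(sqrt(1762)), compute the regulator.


epsilon = 1763 + 42*sqrt(1762)
= 3525.9997
R = ln(3525.9997)
= 8.1679

8.1679


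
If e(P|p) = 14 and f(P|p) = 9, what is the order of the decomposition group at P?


|D_P| = e * f
= 14 * 9
= 126

126


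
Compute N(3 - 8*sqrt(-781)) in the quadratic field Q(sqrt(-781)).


N(a + b*sqrt(d)) = a^2 - d*b^2
= (3)^2 - (-781)*(-8)^2
= 9 + 49984
= 49993

49993


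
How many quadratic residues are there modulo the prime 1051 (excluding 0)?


For prime p, the number of non-zero quadratic residues is (p-1)/2.
= (1051-1)/2
= 525

525


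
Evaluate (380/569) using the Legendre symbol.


p = 569 is prime, so compute (380/569) with the reciprocity algorithm (Jacobi-symbol steps: pull out 2s via (2/n), flip via reciprocity, reduce):
  pull out 2: (2/569) = +1  (since 569 mod 8 = 1)
  pull out 2: (2/569) = +1  (since 569 mod 8 = 1)
  reciprocity: (95/569) -> +(569/95)
  reduce: (94/95)
  pull out 2: (2/95) = +1  (since 95 mod 8 = 7)
  reciprocity: (47/95) -> -(95/47)
  reduce: (1/47)
  (1/47) = 1
Product of signs = -1
(380/569) = -1

-1


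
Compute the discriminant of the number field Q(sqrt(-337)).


For K = Q(sqrt(d)) with d squarefree: disc(K) = d if d = 1 mod 4, and disc(K) = 4d if d = 2 or 3 mod 4.
Here d = -337, and d mod 4 = 3.
d = 3 mod 4, not 1 (O_K = Z[sqrt(d)]), so disc(K) = 4d = 4 * (-337) = -1348

-1348


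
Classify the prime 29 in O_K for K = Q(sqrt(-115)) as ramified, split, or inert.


K = Q(sqrt(-115)). Since d mod 4 = 1, disc(K) = -115.
Check p | disc: -115 mod 29 = 1.
p does not divide disc. Compute Legendre symbol (d/p):
1^((29-1)/2) mod 29 = 1
(d/p) = 1, so p splits: (p) = P*P' with e=1, f=1, g=2.
Therefore p is split.

split


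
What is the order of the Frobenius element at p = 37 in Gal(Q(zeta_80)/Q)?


The Frobenius at p in Gal(Q(zeta_n)/Q) = (Z/nZ)* is the class of p, so its order is ord_80(37), the smallest k >= 1 with 37^k = 1 mod 80.
n = 80 = 2^4 * 5, phi(80) = 32; the order divides phi(n).
Divisors of 32: 1, 2, 4, 8, 16, 32
Repeated squaring mod 80: 37^1 = 37, 37^2 = 9, 37^4 = 1, 37^8 = 1, 37^16 = 1, 37^32 = 1
Test divisors in increasing order:
  k=1: 37^1 = 37 mod 80
  k=2: 37^2 = 9 mod 80
  k=4: 37^4 = 1 mod 80  <- first divisor giving 1
Order = 4

4


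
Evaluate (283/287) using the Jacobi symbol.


Compute (283/287) via quadratic reciprocity:
  reciprocity: (283/287) -> -(287/283)
  reduce: (4/283)
  pull out 2: (2/283) = -1  (since 283 mod 8 = 3)
  pull out 2: (2/283) = -1  (since 283 mod 8 = 3)
  (1/283) = 1
Product of signs = -1

-1


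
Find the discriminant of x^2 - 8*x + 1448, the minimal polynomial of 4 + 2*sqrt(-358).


The element 4 + 2*sqrt(-358) has minimal polynomial:
x^2 - 8*x + 1448
Discriminant = (-8)^2 - 4*(1448)
= 64 - 5792
= -5728

-5728


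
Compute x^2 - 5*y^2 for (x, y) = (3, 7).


x^2 - d*y^2
= 3^2 - 5*7^2
= 9 - 245
= -236

-236


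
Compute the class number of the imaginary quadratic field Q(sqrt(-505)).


K = Q(sqrt(-505)). d mod 4 = 3, so D = disc(K) = 4d = -2020
h(K) equals the number of primitive reduced positive-definite forms (a, b, c) = a*x^2 + b*x*y + c*y^2 with b^2 - 4ac = D,
where reduced means |b| <= a <= c, with b >= 0 whenever |b| = a or a = c, and primitive means gcd(a, b, c) = 1.
Reduced forces 3a^2 <= |D| = 2020, so 1 <= a <= 25; b must have the parity of D, and c = (b^2 - D)/(4a) must be an integer >= a.
Enumerate a = 1..25, b in [-a, a]:
  a=1: (1, 0, 505)  [1]
  a=2: (2, 2, 253)  [1]
  a=3..4: none
  a=5: (5, 0, 101)  [1]
  a=6..9: none
  a=10: (10, 10, 53)  [1]
  a=11: (11, -2, 46), (11, 2, 46)  [2]
  a=12..21: none
  a=22: (22, -2, 23), (22, 2, 23)  [2]
  a=23..25: none
Total reduced forms: 1 + 1 + 1 + 1 + 2 + 2 = 8
h = 8

8


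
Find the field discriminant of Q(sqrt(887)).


For K = Q(sqrt(d)) with d squarefree: disc(K) = d if d = 1 mod 4, and disc(K) = 4d if d = 2 or 3 mod 4.
Here d = 887, and d mod 4 = 3.
d = 3 mod 4, not 1 (O_K = Z[sqrt(d)]), so disc(K) = 4d = 4 * (887) = 3548

3548


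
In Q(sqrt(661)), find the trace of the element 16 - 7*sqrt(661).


Tr(a + b*sqrt(d)) = (a + b*sqrt(d)) + (a - b*sqrt(d)) = 2a
= 2 * (16)
= 32

32


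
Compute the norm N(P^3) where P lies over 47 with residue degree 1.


N(P^a) = p^(a*f)
= 47^(3*1)
= 47^3
= 103823

103823


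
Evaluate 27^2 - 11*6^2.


x^2 - d*y^2
= 27^2 - 11*6^2
= 729 - 396
= 333

333


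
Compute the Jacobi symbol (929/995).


Compute (929/995) via quadratic reciprocity:
  reciprocity: (929/995) -> +(995/929)
  reduce: (66/929)
  pull out 2: (2/929) = +1  (since 929 mod 8 = 1)
  reciprocity: (33/929) -> +(929/33)
  reduce: (5/33)
  reciprocity: (5/33) -> +(33/5)
  reduce: (3/5)
  reciprocity: (3/5) -> +(5/3)
  reduce: (2/3)
  pull out 2: (2/3) = -1  (since 3 mod 8 = 3)
  (1/3) = 1
Product of signs = -1

-1


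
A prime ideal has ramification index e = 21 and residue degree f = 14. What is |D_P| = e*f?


|D_P| = e * f
= 21 * 14
= 294

294


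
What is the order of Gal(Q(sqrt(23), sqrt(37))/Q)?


The 2 square roots of distinct primes are multiplicatively independent over Q,
so [K:Q] = 2^2 and Gal(K/Q) is isomorphic to (Z/2Z)^2.
|Gal| = 2^2 = 4

4


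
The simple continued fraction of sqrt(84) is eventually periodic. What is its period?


Run the CF algorithm for sqrt(84).
a_0 = floor(sqrt(84)) = 9; set m_0=0, q_0=1.
Recurrence: m' = q*a - m,  q' = (d - m'^2)/q,  a' = floor((a_0 + m')/q').
  step 1: m=9, q=3, a=6
  step 2: m=9, q=1, a=18
a_2 = 2*a_0 = 18, so the period closes here.
sqrt(84) = [9; 6, 18]
Period length = 2

2


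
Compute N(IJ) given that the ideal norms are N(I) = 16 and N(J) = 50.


N(IJ) = N(I) * N(J)
= 16 * 50
= 800

800


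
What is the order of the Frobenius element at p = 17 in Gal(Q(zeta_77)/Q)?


The Frobenius at p in Gal(Q(zeta_n)/Q) = (Z/nZ)* is the class of p, so its order is ord_77(17), the smallest k >= 1 with 17^k = 1 mod 77.
n = 77 = 7 * 11, phi(77) = 60; the order divides phi(n).
Divisors of 60: 1, 2, 3, 4, 5, 6, 10, 12, 15, 20, 30, 60
Repeated squaring mod 77: 17^1 = 17, 17^2 = 58, 17^4 = 53, 17^8 = 37, 17^16 = 60, 17^32 = 58
Test divisors in increasing order:
  k=1: 17^1 = 17 mod 77
  k=2: 17^2 = 58 mod 77
  k=3: 17^3 = 58 * 17 = 62 mod 77
  k=4: 17^4 = 53 mod 77
  k=5: 17^5 = 53 * 17 = 54 mod 77
  k=6: 17^6 = 53 * 58 = 71 mod 77
  k=10: 17^10 = 37 * 58 = 67 mod 77
  k=12: 17^12 = 37 * 53 = 36 mod 77
  k=15: 17^15 = 37 * 53 * 58 * 17 = 76 mod 77
  k=20: 17^20 = 60 * 53 = 23 mod 77
  k=30: 17^30 = 60 * 37 * 53 * 58 = 1 mod 77  <- first divisor giving 1
Order = 30

30


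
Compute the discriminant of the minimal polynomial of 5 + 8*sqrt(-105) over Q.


The element 5 + 8*sqrt(-105) has minimal polynomial:
x^2 - 10*x + 6745
Discriminant = (-10)^2 - 4*(6745)
= 100 - 26980
= -26880

-26880


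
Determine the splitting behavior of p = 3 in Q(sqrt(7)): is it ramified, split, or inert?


K = Q(sqrt(7)). Since d mod 4 = 3, disc(K) = 28.
Check p | disc: 28 mod 3 = 1.
p does not divide disc. Compute Legendre symbol (d/p):
1^((3-1)/2) mod 3 = 1
(d/p) = 1, so p splits: (p) = P*P' with e=1, f=1, g=2.
Therefore p is split.

split


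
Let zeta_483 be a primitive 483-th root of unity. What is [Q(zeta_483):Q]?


The degree equals Euler's totient phi(483).
483 = 3 * 7 * 23
phi(483) = 264

264


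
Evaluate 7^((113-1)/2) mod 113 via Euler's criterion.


p = 113 is prime and the exponent is (p-1)/2 = 56, so by Euler's criterion 7^56 = (7/113) = +1 or -1 mod 113.
Compute by square-and-multiply:
  56 = 32 + 16 + 8 (binary 111000)
  Repeated squaring mod 113: 7^1 = 7, 7^2 = 49, 7^4 = 28, 7^8 = 106, 7^16 = 49, 7^32 = 28
  7^56 = 7^32 * 7^16 * 7^8 = 28 * 49 * 106 mod 113
    28 * 49 = 1372 = 16 mod 113
    16 * 106 = 1696 = 1 mod 113
  7^56 = 1 mod 113
Result 1: 7 is a quadratic residue mod 113.
7^56 mod 113 = 1

1


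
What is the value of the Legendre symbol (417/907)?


p = 907 is prime, so compute (417/907) with the reciprocity algorithm (Jacobi-symbol steps: pull out 2s via (2/n), flip via reciprocity, reduce):
  reciprocity: (417/907) -> +(907/417)
  reduce: (73/417)
  reciprocity: (73/417) -> +(417/73)
  reduce: (52/73)
  pull out 2: (2/73) = +1  (since 73 mod 8 = 1)
  pull out 2: (2/73) = +1  (since 73 mod 8 = 1)
  reciprocity: (13/73) -> +(73/13)
  reduce: (8/13)
  pull out 2: (2/13) = -1  (since 13 mod 8 = 5)
  pull out 2: (2/13) = -1  (since 13 mod 8 = 5)
  pull out 2: (2/13) = -1  (since 13 mod 8 = 5)
  (1/13) = 1
Product of signs = -1
(417/907) = -1

-1


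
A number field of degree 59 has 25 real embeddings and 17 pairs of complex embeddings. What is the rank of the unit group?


By Dirichlet's unit theorem:
rank = r1 + r2 - 1
= 25 + 17 - 1
= 41

41


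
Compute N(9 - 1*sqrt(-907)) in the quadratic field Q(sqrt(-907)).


N(a + b*sqrt(d)) = a^2 - d*b^2
= (9)^2 - (-907)*(-1)^2
= 81 + 907
= 988

988


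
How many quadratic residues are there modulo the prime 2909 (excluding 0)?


For prime p, the number of non-zero quadratic residues is (p-1)/2.
= (2909-1)/2
= 1454

1454


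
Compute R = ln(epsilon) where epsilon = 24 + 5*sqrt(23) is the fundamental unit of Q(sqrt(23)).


epsilon = 24 + 5*sqrt(23)
= 47.9792
R = ln(47.9792)
= 3.8708

3.8708


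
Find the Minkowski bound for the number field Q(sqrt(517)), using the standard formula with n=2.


d = 517, d mod 4 = 1, so disc(K) = d = 517; |disc(K)| = 517
Real quadratic field, so n = 2, s = r2 = 0, r1 = 2
M = (n!/n^n) * (4/pi)^s * sqrt(|disc(K)|) = (2!/2^2) * (4/pi)^0 * sqrt(517)
= 0.5 * 1.000000 * 22.737634
= 11.3688

11.3688


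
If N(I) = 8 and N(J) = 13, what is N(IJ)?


N(IJ) = N(I) * N(J)
= 8 * 13
= 104

104


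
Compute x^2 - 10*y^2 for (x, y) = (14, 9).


x^2 - d*y^2
= 14^2 - 10*9^2
= 196 - 810
= -614

-614


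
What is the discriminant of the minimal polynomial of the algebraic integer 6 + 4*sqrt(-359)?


The element 6 + 4*sqrt(-359) has minimal polynomial:
x^2 - 12*x + 5780
Discriminant = (-12)^2 - 4*(5780)
= 144 - 23120
= -22976

-22976


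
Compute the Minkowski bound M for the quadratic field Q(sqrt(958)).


d = 958, d mod 4 = 2, so disc(K) = 4d = 3832; |disc(K)| = 3832
Real quadratic field, so n = 2, s = r2 = 0, r1 = 2
M = (n!/n^n) * (4/pi)^s * sqrt(|disc(K)|) = (2!/2^2) * (4/pi)^0 * sqrt(3832)
= 0.5 * 1.000000 * 61.903150
= 30.9516

30.9516


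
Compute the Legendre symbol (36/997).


p = 997 is prime, so compute (36/997) with the reciprocity algorithm (Jacobi-symbol steps: pull out 2s via (2/n), flip via reciprocity, reduce):
  pull out 2: (2/997) = -1  (since 997 mod 8 = 5)
  pull out 2: (2/997) = -1  (since 997 mod 8 = 5)
  reciprocity: (9/997) -> +(997/9)
  reduce: (7/9)
  reciprocity: (7/9) -> +(9/7)
  reduce: (2/7)
  pull out 2: (2/7) = +1  (since 7 mod 8 = 7)
  (1/7) = 1
Product of signs = 1
(36/997) = 1

1


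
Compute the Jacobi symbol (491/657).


Compute (491/657) via quadratic reciprocity:
  reciprocity: (491/657) -> +(657/491)
  reduce: (166/491)
  pull out 2: (2/491) = -1  (since 491 mod 8 = 3)
  reciprocity: (83/491) -> -(491/83)
  reduce: (76/83)
  pull out 2: (2/83) = -1  (since 83 mod 8 = 3)
  pull out 2: (2/83) = -1  (since 83 mod 8 = 3)
  reciprocity: (19/83) -> -(83/19)
  reduce: (7/19)
  reciprocity: (7/19) -> -(19/7)
  reduce: (5/7)
  reciprocity: (5/7) -> +(7/5)
  reduce: (2/5)
  pull out 2: (2/5) = -1  (since 5 mod 8 = 5)
  (1/5) = 1
Product of signs = -1

-1


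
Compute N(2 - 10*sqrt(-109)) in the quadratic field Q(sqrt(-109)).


N(a + b*sqrt(d)) = a^2 - d*b^2
= (2)^2 - (-109)*(-10)^2
= 4 + 10900
= 10904

10904


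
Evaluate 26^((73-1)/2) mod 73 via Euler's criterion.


p = 73 is prime and the exponent is (p-1)/2 = 36, so by Euler's criterion 26^36 = (26/73) = +1 or -1 mod 73.
Compute by square-and-multiply:
  36 = 32 + 4 (binary 100100)
  Repeated squaring mod 73: 26^1 = 26, 26^2 = 19, 26^4 = 69, 26^8 = 16, 26^16 = 37, 26^32 = 55
  26^36 = 26^32 * 26^4 = 55 * 69 mod 73
    55 * 69 = 3795 = 72 mod 73
  26^36 = 72 mod 73
Result 72 = p - 1 = -1 mod 73: 26 is a quadratic non-residue mod 73. As a residue in [0, p-1] the value is 72.
26^36 mod 73 = 72

72


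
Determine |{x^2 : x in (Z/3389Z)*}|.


For prime p, the number of non-zero quadratic residues is (p-1)/2.
= (3389-1)/2
= 1694

1694


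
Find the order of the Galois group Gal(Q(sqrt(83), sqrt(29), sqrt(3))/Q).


The 3 square roots of distinct primes are multiplicatively independent over Q,
so [K:Q] = 2^3 and Gal(K/Q) is isomorphic to (Z/2Z)^3.
|Gal| = 2^3 = 8

8


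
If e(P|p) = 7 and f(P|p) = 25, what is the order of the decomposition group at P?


|D_P| = e * f
= 7 * 25
= 175

175


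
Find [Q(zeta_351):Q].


The degree equals Euler's totient phi(351).
351 = 3^3 * 13
phi(351) = 216

216


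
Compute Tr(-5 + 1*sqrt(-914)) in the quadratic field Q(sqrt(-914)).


Tr(a + b*sqrt(d)) = (a + b*sqrt(d)) + (a - b*sqrt(d)) = 2a
= 2 * (-5)
= -10

-10


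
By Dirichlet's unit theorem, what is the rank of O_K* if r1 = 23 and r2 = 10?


By Dirichlet's unit theorem:
rank = r1 + r2 - 1
= 23 + 10 - 1
= 32

32


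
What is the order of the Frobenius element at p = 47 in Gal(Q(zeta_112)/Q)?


The Frobenius at p in Gal(Q(zeta_n)/Q) = (Z/nZ)* is the class of p, so its order is ord_112(47), the smallest k >= 1 with 47^k = 1 mod 112.
n = 112 = 2^4 * 7, phi(112) = 48; the order divides phi(n).
Divisors of 48: 1, 2, 3, 4, 6, 8, 12, 16, 24, 48
Repeated squaring mod 112: 47^1 = 47, 47^2 = 81, 47^4 = 65, 47^8 = 81, 47^16 = 65, 47^32 = 81
Test divisors in increasing order:
  k=1: 47^1 = 47 mod 112
  k=2: 47^2 = 81 mod 112
  k=3: 47^3 = 81 * 47 = 111 mod 112
  k=4: 47^4 = 65 mod 112
  k=6: 47^6 = 65 * 81 = 1 mod 112  <- first divisor giving 1
Order = 6

6


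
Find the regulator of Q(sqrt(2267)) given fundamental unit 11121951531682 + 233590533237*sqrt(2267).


epsilon = 11121951531682 + 233590533237*sqrt(2267)
= 2.2244e+13
R = ln(2.2244e+13)
= 30.7331

30.7331


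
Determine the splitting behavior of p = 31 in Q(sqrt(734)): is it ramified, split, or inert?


K = Q(sqrt(734)). Since d mod 4 = 2, disc(K) = 2936.
Check p | disc: 2936 mod 31 = 22.
p does not divide disc. Compute Legendre symbol (d/p):
21^((31-1)/2) mod 31 = -1
(d/p) = -1, so p is inert: (p) stays prime with e=1, f=2, g=1.
Therefore p is inert.

inert


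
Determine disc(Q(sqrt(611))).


For K = Q(sqrt(d)) with d squarefree: disc(K) = d if d = 1 mod 4, and disc(K) = 4d if d = 2 or 3 mod 4.
Here d = 611, and d mod 4 = 3.
d = 3 mod 4, not 1 (O_K = Z[sqrt(d)]), so disc(K) = 4d = 4 * (611) = 2444

2444


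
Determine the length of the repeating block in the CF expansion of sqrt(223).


Run the CF algorithm for sqrt(223).
a_0 = floor(sqrt(223)) = 14; set m_0=0, q_0=1.
Recurrence: m' = q*a - m,  q' = (d - m'^2)/q,  a' = floor((a_0 + m')/q').
  step 1: m=14, q=27, a=1
  step 2: m=13, q=2, a=13
  step 3: m=13, q=27, a=1
  step 4: m=14, q=1, a=28
a_4 = 2*a_0 = 28, so the period closes here.
sqrt(223) = [14; 1, 13, 1, 28]
Period length = 4

4


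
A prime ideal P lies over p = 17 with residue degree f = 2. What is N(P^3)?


N(P^a) = p^(a*f)
= 17^(3*2)
= 17^6
= 24137569

24137569


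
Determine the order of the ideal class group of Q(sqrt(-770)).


K = Q(sqrt(-770)). d mod 4 = 2, so D = disc(K) = 4d = -3080
h(K) equals the number of primitive reduced positive-definite forms (a, b, c) = a*x^2 + b*x*y + c*y^2 with b^2 - 4ac = D,
where reduced means |b| <= a <= c, with b >= 0 whenever |b| = a or a = c, and primitive means gcd(a, b, c) = 1.
Reduced forces 3a^2 <= |D| = 3080, so 1 <= a <= 32; b must have the parity of D, and c = (b^2 - D)/(4a) must be an integer >= a.
Enumerate a = 1..32, b in [-a, a]:
  a=1: (1, 0, 770)  [1]
  a=2: (2, 0, 385)  [1]
  a=3: (3, -2, 257), (3, 2, 257)  [2]
  a=4: none
  a=5: (5, 0, 154)  [1]
  a=6: (6, -4, 129), (6, 4, 129)  [2]
  a=7: (7, 0, 110)  [1]
  a=8: none
  a=9: (9, -4, 86), (9, 4, 86)  [2]
  a=10: (10, 0, 77)  [1]
  a=11: (11, 0, 70)  [1]
  a=12: none
  a=13: (13, -12, 62), (13, 12, 62)  [2]
  a=14: (14, 0, 55)  [1]
  a=15: (15, -10, 53), (15, 10, 53)  [2]
  a=16..17: none
  a=18: (18, -4, 43), (18, 4, 43)  [2]
  a=19: (19, -6, 41), (19, 6, 41)  [2]
  a=20: none
  a=21: (21, -14, 39), (21, 14, 39)  [2]
  a=22: (22, 0, 35)  [1]
  a=23: (23, -18, 37), (23, 18, 37)  [2]
  a=24..25: none
  a=26: (26, -12, 31), (26, 12, 31)  [2]
  a=27: (27, -22, 33), (27, 22, 33)  [2]
  a=28: none
  a=29: (29, -20, 30), (29, 20, 30)  [2]
  a=30..32: none
Total reduced forms: 1 + 1 + 2 + 1 + 2 + 1 + 2 + 1 + 1 + 2 + 1 + 2 + 2 + 2 + 2 + 1 + 2 + 2 + 2 + 2 = 32
h = 32

32


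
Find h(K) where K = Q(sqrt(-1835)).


K = Q(sqrt(-1835)). d mod 4 = 1, so D = disc(K) = d = -1835
h(K) equals the number of primitive reduced positive-definite forms (a, b, c) = a*x^2 + b*x*y + c*y^2 with b^2 - 4ac = D,
where reduced means |b| <= a <= c, with b >= 0 whenever |b| = a or a = c, and primitive means gcd(a, b, c) = 1.
Reduced forces 3a^2 <= |D| = 1835, so 1 <= a <= 24; b must have the parity of D, and c = (b^2 - D)/(4a) must be an integer >= a.
Enumerate a = 1..24, b in [-a, a]:
  a=1: (1, 1, 459)  [1]
  a=2: none
  a=3: (3, -1, 153), (3, 1, 153)  [2]
  a=4: none
  a=5: (5, 5, 93)  [1]
  a=6..8: none
  a=9: (9, -1, 51), (9, 1, 51)  [2]
  a=10..14: none
  a=15: (15, -5, 31), (15, 5, 31)  [2]
  a=16: none
  a=17: (17, -1, 27), (17, 1, 27)  [2]
  a=18..24: none
Total reduced forms: 1 + 2 + 1 + 2 + 2 + 2 = 10
h = 10

10


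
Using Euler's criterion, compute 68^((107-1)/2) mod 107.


p = 107 is prime and the exponent is (p-1)/2 = 53, so by Euler's criterion 68^53 = (68/107) = +1 or -1 mod 107.
Compute by square-and-multiply:
  53 = 32 + 16 + 4 + 1 (binary 110101)
  Repeated squaring mod 107: 68^1 = 68, 68^2 = 23, 68^4 = 101, 68^8 = 36, 68^16 = 12, 68^32 = 37
  68^53 = 68^32 * 68^16 * 68^4 * 68^1 = 37 * 12 * 101 * 68 mod 107
    37 * 12 = 444 = 16 mod 107
    16 * 101 = 1616 = 11 mod 107
    11 * 68 = 748 = 106 mod 107
  68^53 = 106 mod 107
Result 106 = p - 1 = -1 mod 107: 68 is a quadratic non-residue mod 107. As a residue in [0, p-1] the value is 106.
68^53 mod 107 = 106

106


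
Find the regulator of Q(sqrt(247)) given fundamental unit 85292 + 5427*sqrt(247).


epsilon = 85292 + 5427*sqrt(247)
= 170584.0000
R = ln(170584.0000)
= 12.0470

12.0470


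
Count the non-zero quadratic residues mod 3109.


For prime p, the number of non-zero quadratic residues is (p-1)/2.
= (3109-1)/2
= 1554

1554


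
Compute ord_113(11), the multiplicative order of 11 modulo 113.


We want ord_113(11), the smallest k >= 1 with 11^k = 1 mod 113.
n = 113 = 113, phi(113) = 112; the order divides phi(n).
Divisors of 112: 1, 2, 4, 7, 8, 14, 16, 28, 56, 112
Repeated squaring mod 113: 11^1 = 11, 11^2 = 8, 11^4 = 64, 11^8 = 28, 11^16 = 106, 11^32 = 49, 11^64 = 28
Test divisors in increasing order:
  k=1: 11^1 = 11 mod 113
  k=2: 11^2 = 8 mod 113
  k=4: 11^4 = 64 mod 113
  k=7: 11^7 = 64 * 8 * 11 = 95 mod 113
  k=8: 11^8 = 28 mod 113
  k=14: 11^14 = 28 * 64 * 8 = 98 mod 113
  k=16: 11^16 = 106 mod 113
  k=28: 11^28 = 106 * 28 * 64 = 112 mod 113
  k=56: 11^56 = 49 * 106 * 28 = 1 mod 113  <- first divisor giving 1
Order = 56

56


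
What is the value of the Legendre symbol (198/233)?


p = 233 is prime, so compute (198/233) with the reciprocity algorithm (Jacobi-symbol steps: pull out 2s via (2/n), flip via reciprocity, reduce):
  pull out 2: (2/233) = +1  (since 233 mod 8 = 1)
  reciprocity: (99/233) -> +(233/99)
  reduce: (35/99)
  reciprocity: (35/99) -> -(99/35)
  reduce: (29/35)
  reciprocity: (29/35) -> +(35/29)
  reduce: (6/29)
  pull out 2: (2/29) = -1  (since 29 mod 8 = 5)
  reciprocity: (3/29) -> +(29/3)
  reduce: (2/3)
  pull out 2: (2/3) = -1  (since 3 mod 8 = 3)
  (1/3) = 1
Product of signs = -1
(198/233) = -1

-1


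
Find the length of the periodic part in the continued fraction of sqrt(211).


Run the CF algorithm for sqrt(211).
a_0 = floor(sqrt(211)) = 14; set m_0=0, q_0=1.
Recurrence: m' = q*a - m,  q' = (d - m'^2)/q,  a' = floor((a_0 + m')/q').
  step 1: m=14, q=15, a=1
  step 2: m=1, q=14, a=1
  step 3: m=13, q=3, a=9
  step 4: m=14, q=5, a=5
  step 5: m=11, q=18, a=1
  step 6: m=7, q=9, a=2
  step 7: m=11, q=10, a=2
  step 8: m=9, q=13, a=1
  step 9: m=4, q=15, a=1
  step 10: m=11, q=6, a=4
  step 11: m=13, q=7, a=3
  step 12: m=8, q=21, a=1
  step 13: m=13, q=2, a=13
  step 14: m=13, q=21, a=1
  step 15: m=8, q=7, a=3
  step 16: m=13, q=6, a=4
  step 17: m=11, q=15, a=1
  step 18: m=4, q=13, a=1
  step 19: m=9, q=10, a=2
  step 20: m=11, q=9, a=2
  step 21: m=7, q=18, a=1
  step 22: m=11, q=5, a=5
  step 23: m=14, q=3, a=9
  step 24: m=13, q=14, a=1
  step 25: m=1, q=15, a=1
  step 26: m=14, q=1, a=28
a_26 = 2*a_0 = 28, so the period closes here.
sqrt(211) = [14; 1, 1, 9, 5, 1, 2, 2, 1, 1, 4, 3, 1, 13, 1, 3, 4, 1, 1, 2, 2, 1, 5, 9, 1, 1, 28]
Period length = 26

26


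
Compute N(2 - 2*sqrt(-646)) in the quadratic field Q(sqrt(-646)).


N(a + b*sqrt(d)) = a^2 - d*b^2
= (2)^2 - (-646)*(-2)^2
= 4 + 2584
= 2588

2588


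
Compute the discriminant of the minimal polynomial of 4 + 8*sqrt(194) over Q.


The element 4 + 8*sqrt(194) has minimal polynomial:
x^2 - 8*x - 12400
Discriminant = (-8)^2 - 4*(-12400)
= 64 + 49600
= 49664

49664


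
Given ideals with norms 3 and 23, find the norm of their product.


N(IJ) = N(I) * N(J)
= 3 * 23
= 69

69


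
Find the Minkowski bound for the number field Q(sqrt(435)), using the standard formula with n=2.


d = 435, d mod 4 = 3, so disc(K) = 4d = 1740; |disc(K)| = 1740
Real quadratic field, so n = 2, s = r2 = 0, r1 = 2
M = (n!/n^n) * (4/pi)^s * sqrt(|disc(K)|) = (2!/2^2) * (4/pi)^0 * sqrt(1740)
= 0.5 * 1.000000 * 41.713307
= 20.8567

20.8567


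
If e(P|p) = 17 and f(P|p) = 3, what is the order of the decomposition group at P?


|D_P| = e * f
= 17 * 3
= 51

51


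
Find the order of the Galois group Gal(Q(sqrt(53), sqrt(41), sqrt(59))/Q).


The 3 square roots of distinct primes are multiplicatively independent over Q,
so [K:Q] = 2^3 and Gal(K/Q) is isomorphic to (Z/2Z)^3.
|Gal| = 2^3 = 8

8


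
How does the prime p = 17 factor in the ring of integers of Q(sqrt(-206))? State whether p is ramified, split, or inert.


K = Q(sqrt(-206)). Since d mod 4 = 2, disc(K) = -824.
Check p | disc: -824 mod 17 = 9.
p does not divide disc. Compute Legendre symbol (d/p):
15^((17-1)/2) mod 17 = 1
(d/p) = 1, so p splits: (p) = P*P' with e=1, f=1, g=2.
Therefore p is split.

split


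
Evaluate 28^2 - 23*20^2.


x^2 - d*y^2
= 28^2 - 23*20^2
= 784 - 9200
= -8416

-8416


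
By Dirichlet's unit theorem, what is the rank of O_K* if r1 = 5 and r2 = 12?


By Dirichlet's unit theorem:
rank = r1 + r2 - 1
= 5 + 12 - 1
= 16

16


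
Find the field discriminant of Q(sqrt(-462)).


For K = Q(sqrt(d)) with d squarefree: disc(K) = d if d = 1 mod 4, and disc(K) = 4d if d = 2 or 3 mod 4.
Here d = -462, and d mod 4 = 2.
d = 2 mod 4, not 1 (O_K = Z[sqrt(d)]), so disc(K) = 4d = 4 * (-462) = -1848

-1848


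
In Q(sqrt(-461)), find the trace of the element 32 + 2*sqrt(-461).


Tr(a + b*sqrt(d)) = (a + b*sqrt(d)) + (a - b*sqrt(d)) = 2a
= 2 * (32)
= 64

64


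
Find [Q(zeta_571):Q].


The degree equals Euler's totient phi(571).
571 = 571
phi(571) = 570

570


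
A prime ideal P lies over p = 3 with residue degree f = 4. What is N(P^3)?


N(P^a) = p^(a*f)
= 3^(3*4)
= 3^12
= 531441

531441


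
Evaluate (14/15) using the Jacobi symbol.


Compute (14/15) via quadratic reciprocity:
  pull out 2: (2/15) = +1  (since 15 mod 8 = 7)
  reciprocity: (7/15) -> -(15/7)
  reduce: (1/7)
  (1/7) = 1
Product of signs = -1

-1


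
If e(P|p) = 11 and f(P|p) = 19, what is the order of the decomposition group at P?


|D_P| = e * f
= 11 * 19
= 209

209


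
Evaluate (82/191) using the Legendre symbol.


p = 191 is prime, so compute (82/191) with the reciprocity algorithm (Jacobi-symbol steps: pull out 2s via (2/n), flip via reciprocity, reduce):
  pull out 2: (2/191) = +1  (since 191 mod 8 = 7)
  reciprocity: (41/191) -> +(191/41)
  reduce: (27/41)
  reciprocity: (27/41) -> +(41/27)
  reduce: (14/27)
  pull out 2: (2/27) = -1  (since 27 mod 8 = 3)
  reciprocity: (7/27) -> -(27/7)
  reduce: (6/7)
  pull out 2: (2/7) = +1  (since 7 mod 8 = 7)
  reciprocity: (3/7) -> -(7/3)
  reduce: (1/3)
  (1/3) = 1
Product of signs = -1
(82/191) = -1

-1


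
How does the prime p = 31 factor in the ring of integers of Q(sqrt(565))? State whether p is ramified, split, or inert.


K = Q(sqrt(565)). Since d mod 4 = 1, disc(K) = 565.
Check p | disc: 565 mod 31 = 7.
p does not divide disc. Compute Legendre symbol (d/p):
7^((31-1)/2) mod 31 = 1
(d/p) = 1, so p splits: (p) = P*P' with e=1, f=1, g=2.
Therefore p is split.

split


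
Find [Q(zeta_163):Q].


The degree equals Euler's totient phi(163).
163 = 163
phi(163) = 162

162


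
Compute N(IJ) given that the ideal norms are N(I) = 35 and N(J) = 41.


N(IJ) = N(I) * N(J)
= 35 * 41
= 1435

1435


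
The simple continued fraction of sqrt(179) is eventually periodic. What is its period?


Run the CF algorithm for sqrt(179).
a_0 = floor(sqrt(179)) = 13; set m_0=0, q_0=1.
Recurrence: m' = q*a - m,  q' = (d - m'^2)/q,  a' = floor((a_0 + m')/q').
  step 1: m=13, q=10, a=2
  step 2: m=7, q=13, a=1
  step 3: m=6, q=11, a=1
  step 4: m=5, q=14, a=1
  step 5: m=9, q=7, a=3
  step 6: m=12, q=5, a=5
  step 7: m=13, q=2, a=13
  step 8: m=13, q=5, a=5
  step 9: m=12, q=7, a=3
  step 10: m=9, q=14, a=1
  step 11: m=5, q=11, a=1
  step 12: m=6, q=13, a=1
  step 13: m=7, q=10, a=2
  step 14: m=13, q=1, a=26
a_14 = 2*a_0 = 26, so the period closes here.
sqrt(179) = [13; 2, 1, 1, 1, 3, 5, 13, 5, 3, 1, 1, 1, 2, 26]
Period length = 14

14


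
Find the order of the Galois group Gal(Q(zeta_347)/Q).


|Gal(Q(zeta_347)/Q)| = phi(347)
= 346

346


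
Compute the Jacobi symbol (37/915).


Compute (37/915) via quadratic reciprocity:
  reciprocity: (37/915) -> +(915/37)
  reduce: (27/37)
  reciprocity: (27/37) -> +(37/27)
  reduce: (10/27)
  pull out 2: (2/27) = -1  (since 27 mod 8 = 3)
  reciprocity: (5/27) -> +(27/5)
  reduce: (2/5)
  pull out 2: (2/5) = -1  (since 5 mod 8 = 5)
  (1/5) = 1
Product of signs = 1

1


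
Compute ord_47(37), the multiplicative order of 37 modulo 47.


We want ord_47(37), the smallest k >= 1 with 37^k = 1 mod 47.
n = 47 = 47, phi(47) = 46; the order divides phi(n).
Divisors of 46: 1, 2, 23, 46
Repeated squaring mod 47: 37^1 = 37, 37^2 = 6, 37^4 = 36, 37^8 = 27, 37^16 = 24, 37^32 = 12
Test divisors in increasing order:
  k=1: 37^1 = 37 mod 47
  k=2: 37^2 = 6 mod 47
  k=23: 37^23 = 24 * 36 * 6 * 37 = 1 mod 47  <- first divisor giving 1
Order = 23

23


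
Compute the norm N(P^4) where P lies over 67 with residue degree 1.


N(P^a) = p^(a*f)
= 67^(4*1)
= 67^4
= 20151121

20151121


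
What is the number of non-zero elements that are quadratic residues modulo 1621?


For prime p, the number of non-zero quadratic residues is (p-1)/2.
= (1621-1)/2
= 810

810


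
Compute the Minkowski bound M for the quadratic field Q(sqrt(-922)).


d = -922, d mod 4 = 2, so disc(K) = 4d = -3688; |disc(K)| = 3688
Imaginary quadratic field, so n = 2, s = r2 = 1, r1 = 0
M = (n!/n^n) * (4/pi)^s * sqrt(|disc(K)|) = (2!/2^2) * (4/pi)^1 * sqrt(3688)
= 0.5 * 1.273240 * 60.728906
= 38.6612

38.6612


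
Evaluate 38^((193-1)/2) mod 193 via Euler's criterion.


p = 193 is prime and the exponent is (p-1)/2 = 96, so by Euler's criterion 38^96 = (38/193) = +1 or -1 mod 193.
Compute by square-and-multiply:
  96 = 64 + 32 (binary 1100000)
  Repeated squaring mod 193: 38^1 = 38, 38^2 = 93, 38^4 = 157, 38^8 = 138, 38^16 = 130, 38^32 = 109, 38^64 = 108
  38^96 = 38^64 * 38^32 = 108 * 109 mod 193
    108 * 109 = 11772 = 192 mod 193
  38^96 = 192 mod 193
Result 192 = p - 1 = -1 mod 193: 38 is a quadratic non-residue mod 193. As a residue in [0, p-1] the value is 192.
38^96 mod 193 = 192

192


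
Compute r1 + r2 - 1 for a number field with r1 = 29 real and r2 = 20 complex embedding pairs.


By Dirichlet's unit theorem:
rank = r1 + r2 - 1
= 29 + 20 - 1
= 48

48


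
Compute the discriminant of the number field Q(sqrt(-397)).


For K = Q(sqrt(d)) with d squarefree: disc(K) = d if d = 1 mod 4, and disc(K) = 4d if d = 2 or 3 mod 4.
Here d = -397, and d mod 4 = 3.
d = 3 mod 4, not 1 (O_K = Z[sqrt(d)]), so disc(K) = 4d = 4 * (-397) = -1588

-1588


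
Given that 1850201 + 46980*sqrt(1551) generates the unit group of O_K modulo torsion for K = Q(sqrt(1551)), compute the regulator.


epsilon = 1850201 + 46980*sqrt(1551)
= 3.7004e+06
R = ln(3.7004e+06)
= 15.1240

15.1240


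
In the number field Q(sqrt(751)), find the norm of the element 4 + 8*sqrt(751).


N(a + b*sqrt(d)) = a^2 - d*b^2
= (4)^2 - (751)*(8)^2
= 16 - 48064
= -48048

-48048


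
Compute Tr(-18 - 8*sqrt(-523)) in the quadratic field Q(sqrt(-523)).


Tr(a + b*sqrt(d)) = (a + b*sqrt(d)) + (a - b*sqrt(d)) = 2a
= 2 * (-18)
= -36

-36


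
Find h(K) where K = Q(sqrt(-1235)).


K = Q(sqrt(-1235)). d mod 4 = 1, so D = disc(K) = d = -1235
h(K) equals the number of primitive reduced positive-definite forms (a, b, c) = a*x^2 + b*x*y + c*y^2 with b^2 - 4ac = D,
where reduced means |b| <= a <= c, with b >= 0 whenever |b| = a or a = c, and primitive means gcd(a, b, c) = 1.
Reduced forces 3a^2 <= |D| = 1235, so 1 <= a <= 20; b must have the parity of D, and c = (b^2 - D)/(4a) must be an integer >= a.
Enumerate a = 1..20, b in [-a, a]:
  a=1: (1, 1, 309)  [1]
  a=2: none
  a=3: (3, -1, 103), (3, 1, 103)  [2]
  a=4: none
  a=5: (5, 5, 63)  [1]
  a=6: none
  a=7: (7, -5, 45), (7, 5, 45)  [2]
  a=8: none
  a=9: (9, -5, 35), (9, 5, 35)  [2]
  a=10..12: none
  a=13: (13, 13, 27)  [1]
  a=14: none
  a=15: (15, -5, 21), (15, 5, 21)  [2]
  a=16..18: none
  a=19: (19, 19, 21)  [1]
  a=20: none
Total reduced forms: 1 + 2 + 1 + 2 + 2 + 1 + 2 + 1 = 12
h = 12

12


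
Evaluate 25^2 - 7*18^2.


x^2 - d*y^2
= 25^2 - 7*18^2
= 625 - 2268
= -1643

-1643


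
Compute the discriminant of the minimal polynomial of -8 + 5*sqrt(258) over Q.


The element -8 + 5*sqrt(258) has minimal polynomial:
x^2 + 16*x - 6386
Discriminant = (16)^2 - 4*(-6386)
= 256 + 25544
= 25800

25800
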